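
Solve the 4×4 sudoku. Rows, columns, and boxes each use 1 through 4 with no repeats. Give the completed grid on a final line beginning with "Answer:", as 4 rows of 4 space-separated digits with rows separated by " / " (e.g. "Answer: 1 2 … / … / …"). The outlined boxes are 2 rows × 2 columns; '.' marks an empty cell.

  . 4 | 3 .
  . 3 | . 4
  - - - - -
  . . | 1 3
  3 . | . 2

Step 1. [r1c1∈{1,2}] row 1 places 2 nowhere but r1c1, so r1c1=2.
Step 2. [r4c3∈{4}] r4c3 has the single candidate 4 ⇒ r4c3=4.
Step 3. [r2c3∈{2}] r2c3's peers cover all but 2. So r2c3=2.
Step 4. [r3c1∈{4}] nothing but 4 survives at r3c1. So r3c1=4.
Step 5. [r4c2∈{1}] r4c2 is down to just 1. So r4c2=1.
Step 6. [r2c1∈{1}] nothing but 1 survives at r2c1. So r2c1=1.
Step 7. [r1c4∈{1}] nothing but 1 survives at r1c4, so r1c4=1.
Step 8. [r3c2∈{2}] only 2 remains possible at r3c2. So r3c2=2.

Answer: 2 4 3 1 / 1 3 2 4 / 4 2 1 3 / 3 1 4 2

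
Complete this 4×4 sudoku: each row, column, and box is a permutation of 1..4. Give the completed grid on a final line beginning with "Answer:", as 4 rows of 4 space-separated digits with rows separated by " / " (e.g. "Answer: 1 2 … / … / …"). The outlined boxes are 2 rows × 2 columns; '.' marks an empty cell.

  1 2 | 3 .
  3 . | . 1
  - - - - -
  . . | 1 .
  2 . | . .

Step 1. [r4c3∈{4}] only 4 remains possible at r4c3, so r4c3=4.
Step 2. [r4c4∈{3}] r4c4's peers cover all but 3. So r4c4=3.
Step 3. [r2c2∈{4}] r2c2 is down to just 4. So r2c2=4.
Step 4. [r2c3∈{2}] nothing but 2 survives at r2c3, so r2c3=2.
Step 5. [r3c4∈{2}] r3c4 has the single candidate 2, so r3c4=2.
Step 6. [r1c4∈{4}] r1c4's peers cover all but 4 ⇒ r1c4=4.
Step 7. [r4c2∈{1}] r4c2 has the single candidate 1 ⇒ r4c2=1.
Step 8. [r3c1∈{4}] r3c1 has the single candidate 4, so r3c1=4.
Step 9. [r3c2∈{3}] r3c2's peers cover all but 3, so r3c2=3.

Answer: 1 2 3 4 / 3 4 2 1 / 4 3 1 2 / 2 1 4 3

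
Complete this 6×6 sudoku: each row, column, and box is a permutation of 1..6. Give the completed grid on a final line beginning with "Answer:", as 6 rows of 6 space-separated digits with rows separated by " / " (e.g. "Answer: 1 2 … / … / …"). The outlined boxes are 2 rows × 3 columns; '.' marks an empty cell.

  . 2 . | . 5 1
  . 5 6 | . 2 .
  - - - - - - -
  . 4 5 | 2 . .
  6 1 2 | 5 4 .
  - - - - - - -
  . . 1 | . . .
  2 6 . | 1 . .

Step 1. [r6c5∈{3}] only 3 remains possible at r6c5. So r6c5=3.
Step 2. [r1c3∈{3,4}] col 3 places 3 nowhere but r1c3 ⇒ r1c3=3.
Step 3. [r5c5∈{6}] r5c5 is down to just 6 ⇒ r5c5=6.
Step 4. [r5c4∈{4}] only 4 remains possible at r5c4. So r5c4=4.
Step 5. [r3c1∈{3}] r3c1 is down to just 3 ⇒ r3c1=3.
Step 6. [r2c6∈{3,4}] in col 6, 4 fits only at r2c6. So r2c6=4.
Step 7. [r5c6∈{2,5}] in row 5, 2 fits only at r5c6, so r5c6=2.
Step 8. [r2c4∈{3}] nothing but 3 survives at r2c4. So r2c4=3.
Step 9. [r1c1∈{4}] only 4 remains possible at r1c1, so r1c1=4.
Step 10. [r3c6∈{6}] only 6 remains possible at r3c6 ⇒ r3c6=6.
Step 11. [r1c4∈{6}] r1c4 has the single candidate 6 ⇒ r1c4=6.
Step 12. [r6c3∈{4}] r6c3 has the single candidate 4, so r6c3=4.
Step 13. [r6c6∈{5}] r6c6 has the single candidate 5, so r6c6=5.
Step 14. [r3c5∈{1}] r3c5's peers cover all but 1 ⇒ r3c5=1.
Step 15. [r5c2∈{3}] r5c2 has the single candidate 3 ⇒ r5c2=3.
Step 16. [r4c6∈{3}] nothing but 3 survives at r4c6 ⇒ r4c6=3.
Step 17. [r5c1∈{5}] r5c1 is down to just 5, so r5c1=5.
Step 18. [r2c1∈{1}] r2c1 is down to just 1, so r2c1=1.

Answer: 4 2 3 6 5 1 / 1 5 6 3 2 4 / 3 4 5 2 1 6 / 6 1 2 5 4 3 / 5 3 1 4 6 2 / 2 6 4 1 3 5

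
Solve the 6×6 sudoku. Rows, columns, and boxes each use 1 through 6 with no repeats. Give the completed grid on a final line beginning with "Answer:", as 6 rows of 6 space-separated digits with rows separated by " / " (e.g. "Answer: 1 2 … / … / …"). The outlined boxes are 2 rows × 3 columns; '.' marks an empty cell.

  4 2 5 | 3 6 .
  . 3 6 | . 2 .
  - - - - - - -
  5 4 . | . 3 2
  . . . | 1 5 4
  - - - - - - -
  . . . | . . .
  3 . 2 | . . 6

Step 1. [r2c4∈{4,5}] in row 2, 4 fits only at r2c4, so r2c4=4.
Step 2. [r6c4∈{5}] r6c4 has the single candidate 5, so r6c4=5.
Step 3. [r6c2∈{1}] r6c2 has the single candidate 1. So r6c2=1.
Step 4. [r4c2∈{6}] r4c2's peers cover all but 6 ⇒ r4c2=6.
Step 5. [r1c6∈{1}] r1c6 has the single candidate 1. So r1c6=1.
Step 6. [r6c5∈{4}] nothing but 4 survives at r6c5, so r6c5=4.
Step 7. [r2c6∈{5}] r2c6 is down to just 5. So r2c6=5.
Step 8. [r5c1∈{6}] r5c1 is down to just 6, so r5c1=6.
Step 9. [r5c6∈{3}] nothing but 3 survives at r5c6, so r5c6=3.
Step 10. [r5c4∈{2}] nothing but 2 survives at r5c4 ⇒ r5c4=2.
Step 11. [r3c4∈{6}] only 6 remains possible at r3c4 ⇒ r3c4=6.
Step 12. [r3c3∈{1}] only 1 remains possible at r3c3, so r3c3=1.
Step 13. [r4c3∈{3}] r4c3 has the single candidate 3, so r4c3=3.
Step 14. [r5c5∈{1}] r5c5 is down to just 1. So r5c5=1.
Step 15. [r5c3∈{4}] only 4 remains possible at r5c3, so r5c3=4.
Step 16. [r4c1∈{2}] r4c1's peers cover all but 2, so r4c1=2.
Step 17. [r5c2∈{5}] nothing but 5 survives at r5c2. So r5c2=5.
Step 18. [r2c1∈{1}] r2c1 has the single candidate 1, so r2c1=1.

Answer: 4 2 5 3 6 1 / 1 3 6 4 2 5 / 5 4 1 6 3 2 / 2 6 3 1 5 4 / 6 5 4 2 1 3 / 3 1 2 5 4 6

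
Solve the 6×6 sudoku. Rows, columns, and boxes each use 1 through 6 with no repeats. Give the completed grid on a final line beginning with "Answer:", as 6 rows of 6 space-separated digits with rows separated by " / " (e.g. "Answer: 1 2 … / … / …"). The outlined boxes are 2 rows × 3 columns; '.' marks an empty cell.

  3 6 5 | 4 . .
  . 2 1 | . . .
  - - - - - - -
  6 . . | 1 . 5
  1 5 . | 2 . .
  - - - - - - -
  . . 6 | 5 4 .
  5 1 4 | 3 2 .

Step 1. [r3c5∈{3}] only 3 remains possible at r3c5. So r3c5=3.
Step 2. [r4c5∈{6}] nothing but 6 survives at r4c5 ⇒ r4c5=6.
Step 3. [r2c4∈{6}] r2c4's peers cover all but 6, so r2c4=6.
Step 4. [r5c6∈{1}] r5c6's peers cover all but 1. So r5c6=1.
Step 5. [r4c6∈{4}] r4c6 has the single candidate 4. So r4c6=4.
Step 6. [r2c5∈{5}] r2c5 is down to just 5. So r2c5=5.
Step 7. [r3c3∈{2}] only 2 remains possible at r3c3 ⇒ r3c3=2.
Step 8. [r5c1∈{2}] r5c1 is down to just 2, so r5c1=2.
Step 9. [r5c2∈{3}] r5c2 has the single candidate 3. So r5c2=3.
Step 10. [r3c2∈{4}] r3c2 has the single candidate 4. So r3c2=4.
Step 11. [r2c1∈{4}] only 4 remains possible at r2c1, so r2c1=4.
Step 12. [r4c3∈{3}] nothing but 3 survives at r4c3. So r4c3=3.
Step 13. [r2c6∈{3}] r2c6 has the single candidate 3. So r2c6=3.
Step 14. [r1c5∈{1}] r1c5 is down to just 1 ⇒ r1c5=1.
Step 15. [r6c6∈{6}] only 6 remains possible at r6c6. So r6c6=6.
Step 16. [r1c6∈{2}] nothing but 2 survives at r1c6, so r1c6=2.

Answer: 3 6 5 4 1 2 / 4 2 1 6 5 3 / 6 4 2 1 3 5 / 1 5 3 2 6 4 / 2 3 6 5 4 1 / 5 1 4 3 2 6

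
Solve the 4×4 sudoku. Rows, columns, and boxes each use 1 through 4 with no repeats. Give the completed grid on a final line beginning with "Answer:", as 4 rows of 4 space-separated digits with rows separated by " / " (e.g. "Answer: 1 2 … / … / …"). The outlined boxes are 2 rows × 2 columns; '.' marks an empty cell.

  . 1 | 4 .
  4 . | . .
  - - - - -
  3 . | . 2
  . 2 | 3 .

Step 1. [r3c3∈{1}] r3c3 is down to just 1, so r3c3=1.
Step 2. [r2c2∈{3}] r2c2 is down to just 3 ⇒ r2c2=3.
Step 3. [r3c2∈{4}] r3c2 is down to just 4. So r3c2=4.
Step 4. [r2c4∈{1}] only 1 remains possible at r2c4, so r2c4=1.
Step 5. [r2c3∈{2}] r2c3 is down to just 2 ⇒ r2c3=2.
Step 6. [r4c1∈{1}] r4c1's peers cover all but 1 ⇒ r4c1=1.
Step 7. [r4c4∈{4}] only 4 remains possible at r4c4 ⇒ r4c4=4.
Step 8. [r1c4∈{3}] only 3 remains possible at r1c4. So r1c4=3.
Step 9. [r1c1∈{2}] nothing but 2 survives at r1c1, so r1c1=2.

Answer: 2 1 4 3 / 4 3 2 1 / 3 4 1 2 / 1 2 3 4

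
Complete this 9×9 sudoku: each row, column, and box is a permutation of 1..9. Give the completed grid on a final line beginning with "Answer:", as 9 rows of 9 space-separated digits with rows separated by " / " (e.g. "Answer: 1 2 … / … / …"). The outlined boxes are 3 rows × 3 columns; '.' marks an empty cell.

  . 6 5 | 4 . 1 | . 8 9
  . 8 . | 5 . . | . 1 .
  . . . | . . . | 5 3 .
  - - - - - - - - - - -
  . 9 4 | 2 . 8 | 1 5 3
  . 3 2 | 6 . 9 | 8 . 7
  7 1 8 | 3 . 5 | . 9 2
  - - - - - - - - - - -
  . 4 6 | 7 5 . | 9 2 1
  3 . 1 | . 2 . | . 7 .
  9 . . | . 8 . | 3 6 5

Step 1. [r1c1∈{2}] r1c1 has the single candidate 2, so r1c1=2.
Step 2. [r3c2∈{7}] r3c2 is down to just 7, so r3c2=7.
Step 3. [r2c6∈{2,3,6,7}] in col 6, 7 fits only at r2c6 ⇒ r2c6=7.
Step 4. [r8c7∈{4}] nothing but 4 survives at r8c7 ⇒ r8c7=4.
Step 5. [r3c3∈{9}] nothing but 9 survives at r3c3, so r3c3=9.
Step 6. [r3c5∈{6}] r3c5 is down to just 6, so r3c5=6.
Step 7. [r2c9∈{4,6}] r2c9 is the only open cell in col 9 admitting 6, so r2c9=6.
Step 8. [r2c1∈{4}] r2c1's peers cover all but 4. So r2c1=4.
Step 9. [r6c5∈{4}] r6c5's peers cover all but 4. So r6c5=4.
Step 10. [r1c5∈{3}] r1c5's peers cover all but 3 ⇒ r1c5=3.
Step 11. [r3c9∈{4}] nothing but 4 survives at r3c9 ⇒ r3c9=4.
Step 12. [r5c1∈{5}] only 5 remains possible at r5c1 ⇒ r5c1=5.
Step 13. [r8c6∈{6}] r8c6 is down to just 6 ⇒ r8c6=6.
Step 14. [r7c6∈{3}] r7c6's peers cover all but 3. So r7c6=3.
Step 15. [r9c4∈{1}] r9c4 is down to just 1, so r9c4=1.
Step 16. [r8c2∈{5}] r8c2 is down to just 5 ⇒ r8c2=5.
Step 17. [r2c7∈{2}] nothing but 2 survives at r2c7 ⇒ r2c7=2.
Step 18. [r2c5∈{9}] r2c5 has the single candidate 9 ⇒ r2c5=9.
Step 19. [r4c5∈{7}] only 7 remains possible at r4c5 ⇒ r4c5=7.
Step 20. [r8c4∈{9}] only 9 remains possible at r8c4. So r8c4=9.
Step 21. [r3c1∈{1}] r3c1's peers cover all but 1. So r3c1=1.
Step 22. [r6c7∈{6}] r6c7 has the single candidate 6, so r6c7=6.
Step 23. [r1c7∈{7}] only 7 remains possible at r1c7, so r1c7=7.
Step 24. [r9c3∈{7}] nothing but 7 survives at r9c3, so r9c3=7.
Step 25. [r9c6∈{4}] nothing but 4 survives at r9c6. So r9c6=4.
Step 26. [r9c2∈{2}] nothing but 2 survives at r9c2, so r9c2=2.
Step 27. [r4c1∈{6}] nothing but 6 survives at r4c1. So r4c1=6.
Step 28. [r2c3∈{3}] nothing but 3 survives at r2c3. So r2c3=3.
Step 29. [r3c4∈{8}] r3c4's peers cover all but 8 ⇒ r3c4=8.
Step 30. [r7c1∈{8}] r7c1's peers cover all but 8. So r7c1=8.
Step 31. [r5c5∈{1}] r5c5 has the single candidate 1, so r5c5=1.
Step 32. [r3c6∈{2}] only 2 remains possible at r3c6, so r3c6=2.
Step 33. [r8c9∈{8}] r8c9's peers cover all but 8 ⇒ r8c9=8.
Step 34. [r5c8∈{4}] nothing but 4 survives at r5c8. So r5c8=4.

Answer: 2 6 5 4 3 1 7 8 9 / 4 8 3 5 9 7 2 1 6 / 1 7 9 8 6 2 5 3 4 / 6 9 4 2 7 8 1 5 3 / 5 3 2 6 1 9 8 4 7 / 7 1 8 3 4 5 6 9 2 / 8 4 6 7 5 3 9 2 1 / 3 5 1 9 2 6 4 7 8 / 9 2 7 1 8 4 3 6 5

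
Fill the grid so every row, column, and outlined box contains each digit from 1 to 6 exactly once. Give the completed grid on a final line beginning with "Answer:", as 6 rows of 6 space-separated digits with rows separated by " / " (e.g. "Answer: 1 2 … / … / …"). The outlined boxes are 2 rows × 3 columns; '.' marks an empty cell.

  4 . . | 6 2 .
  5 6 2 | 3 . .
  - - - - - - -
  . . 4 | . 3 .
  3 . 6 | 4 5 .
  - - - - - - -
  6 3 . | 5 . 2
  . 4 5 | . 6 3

Step 1. [r4c6∈{1}] r4c6 has the single candidate 1 ⇒ r4c6=1.
Step 2. [r5c3∈{1}] r5c3's peers cover all but 1, so r5c3=1.
Step 3. [r3c1∈{1,2}] across col 1, 1 lands solely at r3c1, so r3c1=1.
Step 4. [r4c2∈{2}] only 2 remains possible at r4c2 ⇒ r4c2=2.
Step 5. [r2c6∈{4}] r2c6's peers cover all but 4 ⇒ r2c6=4.
Step 6. [r6c1∈{2}] r6c1 has the single candidate 2. So r6c1=2.
Step 7. [r2c5∈{1}] r2c5 has the single candidate 1, so r2c5=1.
Step 8. [r1c6∈{5}] only 5 remains possible at r1c6 ⇒ r1c6=5.
Step 9. [r1c2∈{1}] r1c2 is down to just 1. So r1c2=1.
Step 10. [r3c6∈{6}] only 6 remains possible at r3c6. So r3c6=6.
Step 11. [r3c2∈{5}] r3c2 has the single candidate 5. So r3c2=5.
Step 12. [r1c3∈{3}] only 3 remains possible at r1c3, so r1c3=3.
Step 13. [r3c4∈{2}] r3c4 is down to just 2, so r3c4=2.
Step 14. [r5c5∈{4}] r5c5 has the single candidate 4. So r5c5=4.
Step 15. [r6c4∈{1}] nothing but 1 survives at r6c4. So r6c4=1.

Answer: 4 1 3 6 2 5 / 5 6 2 3 1 4 / 1 5 4 2 3 6 / 3 2 6 4 5 1 / 6 3 1 5 4 2 / 2 4 5 1 6 3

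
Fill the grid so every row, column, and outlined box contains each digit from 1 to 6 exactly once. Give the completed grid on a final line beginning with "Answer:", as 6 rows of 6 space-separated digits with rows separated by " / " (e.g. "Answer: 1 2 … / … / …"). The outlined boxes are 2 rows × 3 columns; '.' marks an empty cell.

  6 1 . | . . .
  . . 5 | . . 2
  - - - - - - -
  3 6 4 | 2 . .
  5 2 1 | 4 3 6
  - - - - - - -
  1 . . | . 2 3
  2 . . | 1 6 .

Step 1. [r6c6∈{4,5}] 4 has one home in box 6: r6c6 ⇒ r6c6=4.
Step 2. [r1c6∈{5}] r1c6 is down to just 5. So r1c6=5.
Step 3. [r6c2∈{3,5}] in row 6, 5 fits only at r6c2, so r6c2=5.
Step 4. [r2c2∈{3,4}] col 2 places 3 nowhere but r2c2. So r2c2=3.
Step 5. [r2c5∈{1,4}] in row 2, 1 fits only at r2c5. So r2c5=1.
Step 6. [r2c1∈{4}] r2c1 has the single candidate 4, so r2c1=4.
Step 7. [r5c4∈{5}] only 5 remains possible at r5c4 ⇒ r5c4=5.
Step 8. [r3c5∈{5}] nothing but 5 survives at r3c5 ⇒ r3c5=5.
Step 9. [r5c2∈{4}] only 4 remains possible at r5c2, so r5c2=4.
Step 10. [r1c3∈{2}] only 2 remains possible at r1c3 ⇒ r1c3=2.
Step 11. [r1c5∈{4}] only 4 remains possible at r1c5, so r1c5=4.
Step 12. [r3c6∈{1}] r3c6 is down to just 1. So r3c6=1.
Step 13. [r5c3∈{6}] r5c3 has the single candidate 6. So r5c3=6.
Step 14. [r1c4∈{3}] r1c4's peers cover all but 3, so r1c4=3.
Step 15. [r6c3∈{3}] nothing but 3 survives at r6c3, so r6c3=3.
Step 16. [r2c4∈{6}] nothing but 6 survives at r2c4. So r2c4=6.

Answer: 6 1 2 3 4 5 / 4 3 5 6 1 2 / 3 6 4 2 5 1 / 5 2 1 4 3 6 / 1 4 6 5 2 3 / 2 5 3 1 6 4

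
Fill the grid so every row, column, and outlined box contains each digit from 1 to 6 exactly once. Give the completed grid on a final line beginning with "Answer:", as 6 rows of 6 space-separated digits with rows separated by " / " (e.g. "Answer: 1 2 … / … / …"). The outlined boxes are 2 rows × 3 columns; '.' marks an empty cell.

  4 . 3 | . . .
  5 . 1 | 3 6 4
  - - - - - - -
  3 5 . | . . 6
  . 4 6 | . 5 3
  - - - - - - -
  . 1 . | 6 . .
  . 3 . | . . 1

Step 1. [r5c1∈{2}] r5c1 has the single candidate 2. So r5c1=2.
Step 2. [r4c4∈{1,2}] 2 has one home in row 4: r4c4, so r4c4=2.
Step 3. [r1c6∈{2,5}] r1c6 is the only open cell in col 6 admitting 2 ⇒ r1c6=2.
Step 4. [r5c6∈{5}] only 5 remains possible at r5c6, so r5c6=5.
Step 5. [r6c4∈{4}] r6c4 has the single candidate 4. So r6c4=4.
Step 6. [r1c5∈{1}] nothing but 1 survives at r1c5 ⇒ r1c5=1.
Step 7. [r1c4∈{5}] r1c4 has the single candidate 5. So r1c4=5.
Step 8. [r1c2∈{6}] r1c2 is down to just 6. So r1c2=6.
Step 9. [r3c4∈{1}] r3c4's peers cover all but 1 ⇒ r3c4=1.
Step 10. [r4c1∈{1}] r4c1's peers cover all but 1. So r4c1=1.
Step 11. [r3c3∈{2}] only 2 remains possible at r3c3 ⇒ r3c3=2.
Step 12. [r6c3∈{5}] r6c3 has the single candidate 5. So r6c3=5.
Step 13. [r6c5∈{2}] nothing but 2 survives at r6c5, so r6c5=2.
Step 14. [r5c5∈{3}] r5c5 has the single candidate 3, so r5c5=3.
Step 15. [r2c2∈{2}] nothing but 2 survives at r2c2. So r2c2=2.
Step 16. [r5c3∈{4}] only 4 remains possible at r5c3. So r5c3=4.
Step 17. [r6c1∈{6}] only 6 remains possible at r6c1, so r6c1=6.
Step 18. [r3c5∈{4}] r3c5 is down to just 4 ⇒ r3c5=4.

Answer: 4 6 3 5 1 2 / 5 2 1 3 6 4 / 3 5 2 1 4 6 / 1 4 6 2 5 3 / 2 1 4 6 3 5 / 6 3 5 4 2 1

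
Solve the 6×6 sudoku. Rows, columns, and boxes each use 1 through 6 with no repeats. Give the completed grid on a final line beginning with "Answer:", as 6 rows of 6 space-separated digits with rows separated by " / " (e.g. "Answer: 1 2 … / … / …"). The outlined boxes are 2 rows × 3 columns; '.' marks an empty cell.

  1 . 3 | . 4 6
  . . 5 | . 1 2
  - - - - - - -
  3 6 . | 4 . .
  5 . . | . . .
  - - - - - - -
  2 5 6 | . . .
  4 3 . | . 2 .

Step 1. [r4c2∈{1,2,4}] r4c2 is the only open cell in col 2 admitting 1 ⇒ r4c2=1.
Step 2. [r4c4∈{2,3,6}] in col 4, 2 fits only at r4c4. So r4c4=2.
Step 3. [r3c6∈{1,5}] r3c6 is the only open cell in row 3 admitting 1, so r3c6=1.
Step 4. [r5c5∈{3}] only 3 remains possible at r5c5, so r5c5=3.
Step 5. [r6c4∈{1,5,6}] across row 6, 6 lands solely at r6c4. So r6c4=6.
Step 6. [r6c6∈{5}] nothing but 5 survives at r6c6, so r6c6=5.
Step 7. [r3c3∈{2}] r3c3 is down to just 2 ⇒ r3c3=2.
Step 8. [r4c5∈{6}] only 6 remains possible at r4c5. So r4c5=6.
Step 9. [r2c4∈{3}] r2c4's peers cover all but 3. So r2c4=3.
Step 10. [r5c4∈{1}] r5c4's peers cover all but 1 ⇒ r5c4=1.
Step 11. [r4c3∈{4}] r4c3 is down to just 4 ⇒ r4c3=4.
Step 12. [r4c6∈{3}] nothing but 3 survives at r4c6, so r4c6=3.
Step 13. [r2c1∈{6}] r2c1's peers cover all but 6 ⇒ r2c1=6.
Step 14. [r6c3∈{1}] only 1 remains possible at r6c3. So r6c3=1.
Step 15. [r1c2∈{2}] r1c2 is down to just 2 ⇒ r1c2=2.
Step 16. [r2c2∈{4}] only 4 remains possible at r2c2. So r2c2=4.
Step 17. [r3c5∈{5}] r3c5 has the single candidate 5, so r3c5=5.
Step 18. [r5c6∈{4}] r5c6 has the single candidate 4 ⇒ r5c6=4.
Step 19. [r1c4∈{5}] only 5 remains possible at r1c4, so r1c4=5.

Answer: 1 2 3 5 4 6 / 6 4 5 3 1 2 / 3 6 2 4 5 1 / 5 1 4 2 6 3 / 2 5 6 1 3 4 / 4 3 1 6 2 5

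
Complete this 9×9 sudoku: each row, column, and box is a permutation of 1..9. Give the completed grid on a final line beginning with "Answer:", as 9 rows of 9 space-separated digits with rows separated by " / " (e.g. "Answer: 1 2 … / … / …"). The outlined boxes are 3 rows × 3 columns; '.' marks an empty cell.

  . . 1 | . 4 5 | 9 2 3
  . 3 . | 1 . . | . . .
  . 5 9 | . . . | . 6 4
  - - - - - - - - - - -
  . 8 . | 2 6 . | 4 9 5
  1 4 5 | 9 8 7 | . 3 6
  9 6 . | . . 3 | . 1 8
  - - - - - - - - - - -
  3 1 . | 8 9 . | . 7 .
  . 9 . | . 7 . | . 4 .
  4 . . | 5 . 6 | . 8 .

Step 1. [r9c2∈{2,7}] 2 has one home in col 2: r9c2. So r9c2=2.
Step 2. [r1c1∈{6,7,8}] across row 1, 8 lands solely at r1c1, so r1c1=8.
Step 3. [r2c5∈{2}] nothing but 2 survives at r2c5 ⇒ r2c5=2.
Step 4. [r7c9∈{2}] r7c9's peers cover all but 2 ⇒ r7c9=2.
Step 5. [r8c9∈{1}] only 1 remains possible at r8c9. So r8c9=1.
Step 6. [r7c3∈{6}] r7c3 is down to just 6 ⇒ r7c3=6.
Step 7. [r6c7∈{2,7}] r6c7 is the only open cell in box 6 admitting 7. So r6c7=7.
Step 8. [r1c2∈{7}] r1c2 is down to just 7, so r1c2=7.
Step 9. [r8c4∈{3}] only 3 remains possible at r8c4. So r8c4=3.
Step 10. [r7c7∈{5}] r7c7 is down to just 5, so r7c7=5.
Step 11. [r2c7∈{8}] nothing but 8 survives at r2c7. So r2c7=8.
Step 12. [r4c1∈{7}] r4c1 is down to just 7, so r4c1=7.
Step 13. [r8c7∈{6}] only 6 remains possible at r8c7. So r8c7=6.
Step 14. [r4c3∈{3}] r4c3 has the single candidate 3. So r4c3=3.
Step 15. [r9c7∈{3}] r9c7 is down to just 3, so r9c7=3.
Step 16. [r2c9∈{7}] r2c9 has the single candidate 7. So r2c9=7.
Step 17. [r8c6∈{2}] nothing but 2 survives at r8c6, so r8c6=2.
Step 18. [r8c1∈{5}] r8c1 has the single candidate 5. So r8c1=5.
Step 19. [r2c8∈{5}] r2c8 has the single candidate 5, so r2c8=5.
Step 20. [r2c3∈{4}] only 4 remains possible at r2c3, so r2c3=4.
Step 21. [r4c6∈{1}] r4c6's peers cover all but 1 ⇒ r4c6=1.
Step 22. [r6c5∈{5}] r6c5 has the single candidate 5 ⇒ r6c5=5.
Step 23. [r5c7∈{2}] only 2 remains possible at r5c7. So r5c7=2.
Step 24. [r3c7∈{1}] r3c7 is down to just 1. So r3c7=1.
Step 25. [r3c6∈{8}] only 8 remains possible at r3c6. So r3c6=8.
Step 26. [r8c3∈{8}] r8c3's peers cover all but 8, so r8c3=8.
Step 27. [r9c5∈{1}] nothing but 1 survives at r9c5 ⇒ r9c5=1.
Step 28. [r3c5∈{3}] r3c5 is down to just 3 ⇒ r3c5=3.
Step 29. [r2c6∈{9}] only 9 remains possible at r2c6 ⇒ r2c6=9.
Step 30. [r6c4∈{4}] r6c4 has the single candidate 4, so r6c4=4.
Step 31. [r9c3∈{7}] r9c3 has the single candidate 7, so r9c3=7.
Step 32. [r3c1∈{2}] only 2 remains possible at r3c1. So r3c1=2.
Step 33. [r6c3∈{2}] r6c3 is down to just 2, so r6c3=2.
Step 34. [r2c1∈{6}] only 6 remains possible at r2c1 ⇒ r2c1=6.
Step 35. [r3c4∈{7}] nothing but 7 survives at r3c4. So r3c4=7.
Step 36. [r7c6∈{4}] only 4 remains possible at r7c6 ⇒ r7c6=4.
Step 37. [r9c9∈{9}] r9c9's peers cover all but 9, so r9c9=9.
Step 38. [r1c4∈{6}] nothing but 6 survives at r1c4, so r1c4=6.

Answer: 8 7 1 6 4 5 9 2 3 / 6 3 4 1 2 9 8 5 7 / 2 5 9 7 3 8 1 6 4 / 7 8 3 2 6 1 4 9 5 / 1 4 5 9 8 7 2 3 6 / 9 6 2 4 5 3 7 1 8 / 3 1 6 8 9 4 5 7 2 / 5 9 8 3 7 2 6 4 1 / 4 2 7 5 1 6 3 8 9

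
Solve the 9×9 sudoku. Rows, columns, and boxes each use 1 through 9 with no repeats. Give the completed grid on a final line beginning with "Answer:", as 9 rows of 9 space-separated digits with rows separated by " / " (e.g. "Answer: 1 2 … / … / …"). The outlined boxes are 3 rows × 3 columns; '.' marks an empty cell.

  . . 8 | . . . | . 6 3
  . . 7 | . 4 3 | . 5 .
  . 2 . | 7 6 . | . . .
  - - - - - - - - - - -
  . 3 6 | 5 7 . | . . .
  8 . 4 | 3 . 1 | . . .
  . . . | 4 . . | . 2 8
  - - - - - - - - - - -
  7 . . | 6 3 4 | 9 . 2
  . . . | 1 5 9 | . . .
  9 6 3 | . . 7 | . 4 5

Step 1. [r9c7∈{1,8}] 1 has one home in row 9: r9c7 ⇒ r9c7=1.
Step 2. [r1c7∈{2,4,7}] row 1 places 7 nowhere but r1c7 ⇒ r1c7=7.
Step 3. [r6c2∈{1,5,7,9}] r6c2 is the only open cell in row 6 admitting 7. So r6c2=7.
Step 4. [r5c5∈{2,9}] r5c5 is the only open cell in row 5 admitting 2, so r5c5=2.
Step 5. [r7c8∈{8}] r7c8 has the single candidate 8. So r7c8=8.
Step 6. [r3c1∈{1,3,4,5}] across row 3, 3 lands solely at r3c1, so r3c1=3.
Step 7. [r9c4∈{2,8}] row 9 places 2 nowhere but r9c4, so r9c4=2.
Step 8. [r1c5∈{1,9}] r1c5 is the only open cell in col 5 admitting 1 ⇒ r1c5=1.
Step 9. [r6c7∈{3,5,6}] across row 6, 3 lands solely at r6c7. So r6c7=3.
Step 10. [r2c4∈{8,9}] col 4 places 8 nowhere but r2c4 ⇒ r2c4=8.
Step 11. [r4c7∈{4}] r4c7 is down to just 4. So r4c7=4.
Step 12. [r3c6∈{5}] r3c6 is down to just 5. So r3c6=5.
Step 13. [r8c7∈{6}] r8c7 is down to just 6. So r8c7=6.
Step 14. [r3c9∈{1,4,9}] r3c9 is the only open cell in row 3 admitting 4 ⇒ r3c9=4.
Step 15. [r4c1∈{1,2}] r4c1 is the only open cell in row 4 admitting 2 ⇒ r4c1=2.
Step 16. [r8c1∈{4}] only 4 remains possible at r8c1 ⇒ r8c1=4.
Step 17. [r1c2∈{4,5,9}] across row 1, 4 lands solely at r1c2 ⇒ r1c2=4.
Step 18. [r8c9∈{7}] r8c9 has the single candidate 7 ⇒ r8c9=7.
Step 19. [r5c9∈{6,9}] r5c9 is the only open cell in row 5 admitting 6 ⇒ r5c9=6.
Step 20. [r5c8∈{7,9}] the pair r3c8,r4c8 in col 8 locks {1,9} between them. So r5c8≠9.
Step 21. [r5c2∈{5,9}] across row 5, 9 lands solely at r5c2, so r5c2=9.
Step 22. [r2c2∈{1}] only 1 remains possible at r2c2. So r2c2=1.
Step 23. [r7c3∈{1,5}] row 7 places 1 nowhere but r7c3 ⇒ r7c3=1.
Step 24. [r4c9∈{1,9}] col 9 places 1 nowhere but r4c9. So r4c9=1.
Step 25. [r1c1∈{5}] nothing but 5 survives at r1c1 ⇒ r1c1=5.
Step 26. [r3c3∈{9}] r3c3's peers cover all but 9, so r3c3=9.
Step 27. [r4c6∈{8}] r4c6 is down to just 8. So r4c6=8.
Step 28. [r1c4∈{9}] r1c4's peers cover all but 9, so r1c4=9.
Step 29. [r7c2∈{5}] only 5 remains possible at r7c2, so r7c2=5.
Step 30. [r2c1∈{6}] nothing but 6 survives at r2c1 ⇒ r2c1=6.
Step 31. [r4c8∈{9}] r4c8's peers cover all but 9, so r4c8=9.
Step 32. [r3c7∈{8}] r3c7's peers cover all but 8, so r3c7=8.
Step 33. [r5c7∈{5}] nothing but 5 survives at r5c7. So r5c7=5.
Step 34. [r8c2∈{8}] nothing but 8 survives at r8c2. So r8c2=8.
Step 35. [r6c6∈{6}] nothing but 6 survives at r6c6, so r6c6=6.
Step 36. [r6c5∈{9}] only 9 remains possible at r6c5, so r6c5=9.
Step 37. [r1c6∈{2}] r1c6's peers cover all but 2, so r1c6=2.
Step 38. [r2c9∈{9}] only 9 remains possible at r2c9, so r2c9=9.
Step 39. [r5c8∈{7}] r5c8's peers cover all but 7, so r5c8=7.
Step 40. [r6c3∈{5}] nothing but 5 survives at r6c3 ⇒ r6c3=5.
Step 41. [r6c1∈{1}] only 1 remains possible at r6c1 ⇒ r6c1=1.
Step 42. [r8c8∈{3}] nothing but 3 survives at r8c8. So r8c8=3.
Step 43. [r3c8∈{1}] nothing but 1 survives at r3c8 ⇒ r3c8=1.
Step 44. [r9c5∈{8}] r9c5 has the single candidate 8, so r9c5=8.
Step 45. [r2c7∈{2}] r2c7 is down to just 2 ⇒ r2c7=2.
Step 46. [r8c3∈{2}] only 2 remains possible at r8c3, so r8c3=2.

Answer: 5 4 8 9 1 2 7 6 3 / 6 1 7 8 4 3 2 5 9 / 3 2 9 7 6 5 8 1 4 / 2 3 6 5 7 8 4 9 1 / 8 9 4 3 2 1 5 7 6 / 1 7 5 4 9 6 3 2 8 / 7 5 1 6 3 4 9 8 2 / 4 8 2 1 5 9 6 3 7 / 9 6 3 2 8 7 1 4 5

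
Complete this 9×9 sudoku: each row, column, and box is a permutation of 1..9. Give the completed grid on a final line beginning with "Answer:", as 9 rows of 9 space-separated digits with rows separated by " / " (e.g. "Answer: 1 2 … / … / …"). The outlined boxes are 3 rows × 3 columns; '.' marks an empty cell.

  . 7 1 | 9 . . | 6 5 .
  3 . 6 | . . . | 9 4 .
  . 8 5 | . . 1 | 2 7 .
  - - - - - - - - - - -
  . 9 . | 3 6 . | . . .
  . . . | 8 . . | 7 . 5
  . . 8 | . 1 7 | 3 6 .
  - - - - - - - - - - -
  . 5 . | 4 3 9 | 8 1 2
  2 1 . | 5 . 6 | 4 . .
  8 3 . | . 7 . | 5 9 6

Step 1. [r1c1∈{4}] r1c1 has the single candidate 4 ⇒ r1c1=4.
Step 2. [r6c4∈{2}] only 2 remains possible at r6c4, so r6c4=2.
Step 3. [r5c6∈{4}] r5c6's peers cover all but 4. So r5c6=4.
Step 4. [r2c2∈{2}] only 2 remains possible at r2c2 ⇒ r2c2=2.
Step 5. [r1c6∈{2,3,8}] r1c6 is the only open cell in col 6 admitting 3 ⇒ r1c6=3.
Step 6. [r2c6∈{5,8}] across col 6, 8 lands solely at r2c6, so r2c6=8.
Step 7. [r7c3∈{7}] r7c3 has the single candidate 7, so r7c3=7.
Step 8. [r4c7∈{1}] nothing but 1 survives at r4c7 ⇒ r4c7=1.
Step 9. [r4c8∈{2,8}] in col 8, 8 fits only at r4c8. So r4c8=8.
Step 10. [r6c2∈{4}] only 4 remains possible at r6c2 ⇒ r6c2=4.
Step 11. [r8c8∈{3}] r8c8 has the single candidate 3. So r8c8=3.
Step 12. [r4c1∈{5,7}] in row 4, 7 fits only at r4c1. So r4c1=7.
Step 13. [r7c1∈{6}] nothing but 6 survives at r7c1. So r7c1=6.
Step 14. [r4c3∈{2}] r4c3 is down to just 2 ⇒ r4c3=2.
Step 15. [r4c9∈{4}] r4c9 has the single candidate 4 ⇒ r4c9=4.
Step 16. [r5c5∈{9}] only 9 remains possible at r5c5 ⇒ r5c5=9.
Step 17. [r3c9∈{3}] only 3 remains possible at r3c9. So r3c9=3.
Step 18. [r5c8∈{2}] r5c8 has the single candidate 2 ⇒ r5c8=2.
Step 19. [r8c3∈{9}] nothing but 9 survives at r8c3, so r8c3=9.
Step 20. [r2c5∈{5}] r2c5 is down to just 5. So r2c5=5.
Step 21. [r5c1∈{1}] r5c1 is down to just 1, so r5c1=1.
Step 22. [r6c1∈{5}] r6c1's peers cover all but 5. So r6c1=5.
Step 23. [r8c9∈{7}] r8c9 is down to just 7, so r8c9=7.
Step 24. [r9c6∈{2}] only 2 remains possible at r9c6, so r9c6=2.
Step 25. [r5c2∈{6}] only 6 remains possible at r5c2 ⇒ r5c2=6.
Step 26. [r3c1∈{9}] r3c1 has the single candidate 9 ⇒ r3c1=9.
Step 27. [r9c4∈{1}] only 1 remains possible at r9c4 ⇒ r9c4=1.
Step 28. [r2c4∈{7}] only 7 remains possible at r2c4 ⇒ r2c4=7.
Step 29. [r4c6∈{5}] only 5 remains possible at r4c6 ⇒ r4c6=5.
Step 30. [r6c9∈{9}] only 9 remains possible at r6c9, so r6c9=9.
Step 31. [r1c5∈{2}] r1c5 has the single candidate 2. So r1c5=2.
Step 32. [r3c5∈{4}] r3c5's peers cover all but 4. So r3c5=4.
Step 33. [r2c9∈{1}] only 1 remains possible at r2c9 ⇒ r2c9=1.
Step 34. [r8c5∈{8}] r8c5's peers cover all but 8. So r8c5=8.
Step 35. [r9c3∈{4}] r9c3's peers cover all but 4 ⇒ r9c3=4.
Step 36. [r3c4∈{6}] r3c4 is down to just 6 ⇒ r3c4=6.
Step 37. [r5c3∈{3}] only 3 remains possible at r5c3, so r5c3=3.
Step 38. [r1c9∈{8}] r1c9 is down to just 8. So r1c9=8.

Answer: 4 7 1 9 2 3 6 5 8 / 3 2 6 7 5 8 9 4 1 / 9 8 5 6 4 1 2 7 3 / 7 9 2 3 6 5 1 8 4 / 1 6 3 8 9 4 7 2 5 / 5 4 8 2 1 7 3 6 9 / 6 5 7 4 3 9 8 1 2 / 2 1 9 5 8 6 4 3 7 / 8 3 4 1 7 2 5 9 6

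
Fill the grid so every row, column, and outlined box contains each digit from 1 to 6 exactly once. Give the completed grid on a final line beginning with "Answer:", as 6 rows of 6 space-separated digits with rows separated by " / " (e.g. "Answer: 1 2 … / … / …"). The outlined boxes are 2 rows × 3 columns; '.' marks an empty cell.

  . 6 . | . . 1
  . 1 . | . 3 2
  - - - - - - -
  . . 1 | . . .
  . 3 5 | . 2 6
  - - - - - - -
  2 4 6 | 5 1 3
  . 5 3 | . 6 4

Step 1. [r1c4∈{4}] nothing but 4 survives at r1c4. So r1c4=4.
Step 2. [r1c5∈{5}] r1c5's peers cover all but 5, so r1c5=5.
Step 3. [r4c1∈{4}] only 4 remains possible at r4c1, so r4c1=4.
Step 4. [r2c4∈{6}] r2c4's peers cover all but 6. So r2c4=6.
Step 5. [r3c1∈{6}] only 6 remains possible at r3c1 ⇒ r3c1=6.
Step 6. [r3c6∈{5}] r3c6's peers cover all but 5, so r3c6=5.
Step 7. [r1c1∈{3}] r1c1 has the single candidate 3 ⇒ r1c1=3.
Step 8. [r6c1∈{1}] nothing but 1 survives at r6c1. So r6c1=1.
Step 9. [r2c3∈{4}] r2c3's peers cover all but 4 ⇒ r2c3=4.
Step 10. [r1c3∈{2}] r1c3's peers cover all but 2. So r1c3=2.
Step 11. [r3c2∈{2}] only 2 remains possible at r3c2, so r3c2=2.
Step 12. [r3c4∈{3}] r3c4 is down to just 3, so r3c4=3.
Step 13. [r2c1∈{5}] only 5 remains possible at r2c1. So r2c1=5.
Step 14. [r4c4∈{1}] only 1 remains possible at r4c4, so r4c4=1.
Step 15. [r3c5∈{4}] r3c5's peers cover all but 4, so r3c5=4.
Step 16. [r6c4∈{2}] nothing but 2 survives at r6c4. So r6c4=2.

Answer: 3 6 2 4 5 1 / 5 1 4 6 3 2 / 6 2 1 3 4 5 / 4 3 5 1 2 6 / 2 4 6 5 1 3 / 1 5 3 2 6 4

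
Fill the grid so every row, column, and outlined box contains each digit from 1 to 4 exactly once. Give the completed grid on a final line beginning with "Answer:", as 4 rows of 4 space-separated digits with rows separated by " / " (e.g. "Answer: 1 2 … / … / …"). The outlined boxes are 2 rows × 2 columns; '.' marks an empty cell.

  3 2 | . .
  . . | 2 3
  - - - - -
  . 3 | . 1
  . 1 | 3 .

Step 1. [r3c3∈{4}] r3c3's peers cover all but 4, so r3c3=4.
Step 2. [r4c1∈{2,4}] in row 4, 4 fits only at r4c1. So r4c1=4.
Step 3. [r3c1∈{2}] r3c1's peers cover all but 2, so r3c1=2.
Step 4. [r1c3∈{1}] only 1 remains possible at r1c3 ⇒ r1c3=1.
Step 5. [r1c4∈{4}] r1c4 is down to just 4 ⇒ r1c4=4.
Step 6. [r2c2∈{4}] r2c2's peers cover all but 4 ⇒ r2c2=4.
Step 7. [r4c4∈{2}] r4c4 has the single candidate 2, so r4c4=2.
Step 8. [r2c1∈{1}] only 1 remains possible at r2c1. So r2c1=1.

Answer: 3 2 1 4 / 1 4 2 3 / 2 3 4 1 / 4 1 3 2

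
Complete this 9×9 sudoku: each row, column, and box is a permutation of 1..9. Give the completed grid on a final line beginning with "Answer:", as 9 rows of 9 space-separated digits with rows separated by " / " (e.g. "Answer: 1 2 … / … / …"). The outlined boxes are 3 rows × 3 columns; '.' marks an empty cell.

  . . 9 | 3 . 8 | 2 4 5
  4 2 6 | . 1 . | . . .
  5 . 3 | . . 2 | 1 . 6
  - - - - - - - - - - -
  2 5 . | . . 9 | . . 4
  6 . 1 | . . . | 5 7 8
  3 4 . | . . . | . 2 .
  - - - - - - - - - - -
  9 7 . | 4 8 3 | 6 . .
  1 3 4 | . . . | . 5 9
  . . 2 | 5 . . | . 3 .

Step 1. [r1c5∈{6,7}] across row 1, 6 lands solely at r1c5, so r1c5=6.
Step 2. [r6c9∈{1}] only 1 remains possible at r6c9. So r6c9=1.
Step 3. [r9c9∈{7}] only 7 remains possible at r9c9, so r9c9=7.
Step 4. [r2c7∈{3,7,8,9}] r2c7 is the only open cell in col 7 admitting 7 ⇒ r2c7=7.
Step 5. [r5c5∈{2,3,4}] r5c5 is the only open cell in row 5 admitting 3, so r5c5=3.
Step 6. [r4c5∈{7}] r4c5 is down to just 7, so r4c5=7.
Step 7. [r2c4∈{9}] r2c4's peers cover all but 9. So r2c4=9.
Step 8. [r3c2∈{8}] r3c2 has the single candidate 8 ⇒ r3c2=8.
Step 9. [r4c3∈{8}] nothing but 8 survives at r4c3, so r4c3=8.
Step 10. [r8c6∈{6,7}] 7 has one home in col 6: r8c6, so r8c6=7.
Step 11. [r8c4∈{2,6}] across row 8, 6 lands solely at r8c4, so r8c4=6.
Step 12. [r6c5∈{5}] only 5 remains possible at r6c5, so r6c5=5.
Step 13. [r8c7∈{8}] r8c7's peers cover all but 8. So r8c7=8.
Step 14. [r7c3∈{5}] nothing but 5 survives at r7c3 ⇒ r7c3=5.
Step 15. [r2c6∈{5}] only 5 remains possible at r2c6. So r2c6=5.
Step 16. [r9c5∈{9}] nothing but 9 survives at r9c5. So r9c5=9.
Step 17. [r6c3∈{7}] r6c3 is down to just 7 ⇒ r6c3=7.
Step 18. [r1c2∈{1}] only 1 remains possible at r1c2. So r1c2=1.
Step 19. [r2c8∈{8}] r2c8 is down to just 8, so r2c8=8.
Step 20. [r9c7∈{4}] r9c7 has the single candidate 4. So r9c7=4.
Step 21. [r5c2∈{9}] r5c2's peers cover all but 9, so r5c2=9.
Step 22. [r3c8∈{9}] nothing but 9 survives at r3c8, so r3c8=9.
Step 23. [r8c5∈{2}] r8c5 is down to just 2, so r8c5=2.
Step 24. [r6c6∈{6}] only 6 remains possible at r6c6 ⇒ r6c6=6.
Step 25. [r6c7∈{9}] r6c7's peers cover all but 9. So r6c7=9.
Step 26. [r5c6∈{4}] r5c6 is down to just 4. So r5c6=4.
Step 27. [r9c6∈{1}] r9c6's peers cover all but 1, so r9c6=1.
Step 28. [r4c7∈{3}] nothing but 3 survives at r4c7, so r4c7=3.
Step 29. [r9c1∈{8}] r9c1 is down to just 8 ⇒ r9c1=8.
Step 30. [r7c9∈{2}] r7c9 is down to just 2 ⇒ r7c9=2.
Step 31. [r4c8∈{6}] r4c8 is down to just 6 ⇒ r4c8=6.
Step 32. [r2c9∈{3}] r2c9 is down to just 3. So r2c9=3.
Step 33. [r9c2∈{6}] only 6 remains possible at r9c2 ⇒ r9c2=6.
Step 34. [r3c5∈{4}] r3c5 has the single candidate 4. So r3c5=4.
Step 35. [r3c4∈{7}] nothing but 7 survives at r3c4. So r3c4=7.
Step 36. [r6c4∈{8}] r6c4 is down to just 8 ⇒ r6c4=8.
Step 37. [r7c8∈{1}] r7c8's peers cover all but 1. So r7c8=1.
Step 38. [r5c4∈{2}] only 2 remains possible at r5c4. So r5c4=2.
Step 39. [r4c4∈{1}] r4c4 has the single candidate 1, so r4c4=1.
Step 40. [r1c1∈{7}] r1c1 is down to just 7, so r1c1=7.

Answer: 7 1 9 3 6 8 2 4 5 / 4 2 6 9 1 5 7 8 3 / 5 8 3 7 4 2 1 9 6 / 2 5 8 1 7 9 3 6 4 / 6 9 1 2 3 4 5 7 8 / 3 4 7 8 5 6 9 2 1 / 9 7 5 4 8 3 6 1 2 / 1 3 4 6 2 7 8 5 9 / 8 6 2 5 9 1 4 3 7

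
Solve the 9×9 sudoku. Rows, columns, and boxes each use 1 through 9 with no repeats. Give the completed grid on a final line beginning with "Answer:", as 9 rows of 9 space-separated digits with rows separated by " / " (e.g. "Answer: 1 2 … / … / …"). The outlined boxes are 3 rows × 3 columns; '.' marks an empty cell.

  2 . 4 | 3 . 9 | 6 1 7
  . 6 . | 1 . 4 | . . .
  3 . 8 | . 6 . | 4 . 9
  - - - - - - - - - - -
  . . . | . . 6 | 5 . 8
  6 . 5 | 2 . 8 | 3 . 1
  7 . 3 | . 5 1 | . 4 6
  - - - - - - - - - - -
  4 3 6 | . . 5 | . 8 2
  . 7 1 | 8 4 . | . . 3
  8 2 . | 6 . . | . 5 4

Step 1. [r6c4∈{9}] r6c4 is down to just 9. So r6c4=9.
Step 2. [r5c5∈{7}] r5c5 is down to just 7, so r5c5=7.
Step 3. [r9c3∈{9}] r9c3 is down to just 9 ⇒ r9c3=9.
Step 4. [r2c5∈{2,8}] 2 has one home in col 5: r2c5 ⇒ r2c5=2.
Step 5. [r7c4∈{7}] only 7 remains possible at r7c4, so r7c4=7.
Step 6. [r5c8∈{9}] r5c8's peers cover all but 9. So r5c8=9.
Step 7. [r4c2∈{1,4,9}] 9 has one home in col 2: r4c2. So r4c2=9.
Step 8. [r7c5∈{1,9}] 9 has one home in col 5: r7c5 ⇒ r7c5=9.
Step 9. [r1c2∈{5}] r1c2 has the single candidate 5, so r1c2=5.
Step 10. [r9c5∈{1,3}] across col 5, 1 lands solely at r9c5. So r9c5=1.
Step 11. [r3c8∈{2}] r3c8 is down to just 2 ⇒ r3c8=2.
Step 12. [r2c7∈{8}] r2c7 is down to just 8. So r2c7=8.
Step 13. [r8c6∈{2}] r8c6 has the single candidate 2. So r8c6=2.
Step 14. [r4c3∈{2}] nothing but 2 survives at r4c3. So r4c3=2.
Step 15. [r6c2∈{8}] r6c2 is down to just 8 ⇒ r6c2=8.
Step 16. [r4c8∈{7}] r4c8 has the single candidate 7, so r4c8=7.
Step 17. [r4c4∈{4}] only 4 remains possible at r4c4, so r4c4=4.
Step 18. [r8c1∈{5}] r8c1's peers cover all but 5 ⇒ r8c1=5.
Step 19. [r1c5∈{8}] r1c5 has the single candidate 8 ⇒ r1c5=8.
Step 20. [r7c7∈{1}] r7c7's peers cover all but 1 ⇒ r7c7=1.
Step 21. [r5c2∈{4}] r5c2 is down to just 4. So r5c2=4.
Step 22. [r8c7∈{9}] only 9 remains possible at r8c7, so r8c7=9.
Step 23. [r3c2∈{1}] r3c2 is down to just 1 ⇒ r3c2=1.
Step 24. [r3c4∈{5}] nothing but 5 survives at r3c4 ⇒ r3c4=5.
Step 25. [r4c1∈{1}] r4c1's peers cover all but 1. So r4c1=1.
Step 26. [r8c8∈{6}] r8c8 has the single candidate 6. So r8c8=6.
Step 27. [r2c8∈{3}] r2c8's peers cover all but 3. So r2c8=3.
Step 28. [r9c7∈{7}] r9c7's peers cover all but 7. So r9c7=7.
Step 29. [r4c5∈{3}] r4c5 has the single candidate 3, so r4c5=3.
Step 30. [r3c6∈{7}] nothing but 7 survives at r3c6, so r3c6=7.
Step 31. [r2c9∈{5}] r2c9 has the single candidate 5. So r2c9=5.
Step 32. [r2c1∈{9}] only 9 remains possible at r2c1 ⇒ r2c1=9.
Step 33. [r9c6∈{3}] r9c6's peers cover all but 3, so r9c6=3.
Step 34. [r6c7∈{2}] r6c7 is down to just 2 ⇒ r6c7=2.
Step 35. [r2c3∈{7}] r2c3 is down to just 7, so r2c3=7.

Answer: 2 5 4 3 8 9 6 1 7 / 9 6 7 1 2 4 8 3 5 / 3 1 8 5 6 7 4 2 9 / 1 9 2 4 3 6 5 7 8 / 6 4 5 2 7 8 3 9 1 / 7 8 3 9 5 1 2 4 6 / 4 3 6 7 9 5 1 8 2 / 5 7 1 8 4 2 9 6 3 / 8 2 9 6 1 3 7 5 4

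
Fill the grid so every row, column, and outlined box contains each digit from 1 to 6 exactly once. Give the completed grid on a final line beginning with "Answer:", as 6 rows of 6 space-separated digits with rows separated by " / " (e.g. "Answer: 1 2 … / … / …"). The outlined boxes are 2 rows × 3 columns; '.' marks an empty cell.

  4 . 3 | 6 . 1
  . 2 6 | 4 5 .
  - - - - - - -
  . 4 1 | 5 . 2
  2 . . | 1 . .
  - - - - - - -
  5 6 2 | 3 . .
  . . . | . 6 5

Step 1. [r3c5∈{3}] only 3 remains possible at r3c5 ⇒ r3c5=3.
Step 2. [r4c2∈{3,5}] 3 has one home in row 4: r4c2. So r4c2=3.
Step 3. [r5c6∈{4}] only 4 remains possible at r5c6. So r5c6=4.
Step 4. [r6c1∈{1,3}] row 6 places 3 nowhere but r6c1 ⇒ r6c1=3.
Step 5. [r6c2∈{1}] only 1 remains possible at r6c2, so r6c2=1.
Step 6. [r1c5∈{2}] r1c5's peers cover all but 2, so r1c5=2.
Step 7. [r5c5∈{1}] only 1 remains possible at r5c5, so r5c5=1.
Step 8. [r4c3∈{5}] nothing but 5 survives at r4c3, so r4c3=5.
Step 9. [r3c1∈{6}] r3c1's peers cover all but 6. So r3c1=6.
Step 10. [r2c6∈{3}] r2c6's peers cover all but 3, so r2c6=3.
Step 11. [r1c2∈{5}] only 5 remains possible at r1c2. So r1c2=5.
Step 12. [r4c6∈{6}] r4c6 has the single candidate 6. So r4c6=6.
Step 13. [r4c5∈{4}] r4c5's peers cover all but 4. So r4c5=4.
Step 14. [r2c1∈{1}] r2c1's peers cover all but 1 ⇒ r2c1=1.
Step 15. [r6c3∈{4}] r6c3 has the single candidate 4, so r6c3=4.
Step 16. [r6c4∈{2}] r6c4's peers cover all but 2. So r6c4=2.

Answer: 4 5 3 6 2 1 / 1 2 6 4 5 3 / 6 4 1 5 3 2 / 2 3 5 1 4 6 / 5 6 2 3 1 4 / 3 1 4 2 6 5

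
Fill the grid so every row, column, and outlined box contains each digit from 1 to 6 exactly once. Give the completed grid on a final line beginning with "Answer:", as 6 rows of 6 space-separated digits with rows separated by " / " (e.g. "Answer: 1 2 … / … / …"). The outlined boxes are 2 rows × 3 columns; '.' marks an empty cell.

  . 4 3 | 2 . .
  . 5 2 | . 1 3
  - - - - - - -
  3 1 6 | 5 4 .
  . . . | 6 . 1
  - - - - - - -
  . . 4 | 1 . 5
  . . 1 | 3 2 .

Step 1. [r6c2∈{6}] r6c2 is down to just 6. So r6c2=6.
Step 2. [r1c6∈{6}] only 6 remains possible at r1c6, so r1c6=6.
Step 3. [r4c2∈{2}] nothing but 2 survives at r4c2. So r4c2=2.
Step 4. [r4c1∈{4,5}] across row 4, 4 lands solely at r4c1, so r4c1=4.
Step 5. [r5c5∈{6}] r5c5 is down to just 6 ⇒ r5c5=6.
Step 6. [r4c5∈{3}] r4c5 has the single candidate 3. So r4c5=3.
Step 7. [r6c6∈{4}] r6c6's peers cover all but 4, so r6c6=4.
Step 8. [r1c5∈{5}] r1c5 has the single candidate 5, so r1c5=5.
Step 9. [r5c2∈{3}] r5c2 has the single candidate 3, so r5c2=3.
Step 10. [r6c1∈{5}] r6c1 has the single candidate 5. So r6c1=5.
Step 11. [r2c4∈{4}] only 4 remains possible at r2c4, so r2c4=4.
Step 12. [r3c6∈{2}] only 2 remains possible at r3c6. So r3c6=2.
Step 13. [r5c1∈{2}] r5c1's peers cover all but 2, so r5c1=2.
Step 14. [r2c1∈{6}] nothing but 6 survives at r2c1, so r2c1=6.
Step 15. [r1c1∈{1}] r1c1 is down to just 1, so r1c1=1.
Step 16. [r4c3∈{5}] only 5 remains possible at r4c3. So r4c3=5.

Answer: 1 4 3 2 5 6 / 6 5 2 4 1 3 / 3 1 6 5 4 2 / 4 2 5 6 3 1 / 2 3 4 1 6 5 / 5 6 1 3 2 4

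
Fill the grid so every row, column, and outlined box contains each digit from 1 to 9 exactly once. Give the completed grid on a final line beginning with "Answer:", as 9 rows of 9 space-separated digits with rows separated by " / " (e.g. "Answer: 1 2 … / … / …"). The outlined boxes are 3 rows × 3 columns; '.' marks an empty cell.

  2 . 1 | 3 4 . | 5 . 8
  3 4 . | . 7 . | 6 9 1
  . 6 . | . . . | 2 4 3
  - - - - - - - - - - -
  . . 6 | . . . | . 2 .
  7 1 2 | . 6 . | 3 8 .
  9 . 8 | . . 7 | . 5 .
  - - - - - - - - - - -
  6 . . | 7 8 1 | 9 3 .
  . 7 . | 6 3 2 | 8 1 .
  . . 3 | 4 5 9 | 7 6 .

Step 1. [r2c3∈{5}] only 5 remains possible at r2c3, so r2c3=5.
Step 2. [r4c1∈{4,5}] 4 has one home in box 4: r4c1. So r4c1=4.
Step 3. [r2c6∈{8}] nothing but 8 survives at r2c6, so r2c6=8.
Step 4. [r4c2∈{3,5}] 5 has one home in box 4: r4c2 ⇒ r4c2=5.
Step 5. [r6c7∈{1,4}] col 7 places 4 nowhere but r6c7. So r6c7=4.
Step 6. [r7c9∈{2,4,5}] 5 has one home in row 7: r7c9, so r7c9=5.
Step 7. [r5c9∈{9}] r5c9 is down to just 9. So r5c9=9.
Step 8. [r6c5∈{1,2}] in col 5, 2 fits only at r6c5 ⇒ r6c5=2.
Step 9. [r6c4∈{1}] r6c4's peers cover all but 1 ⇒ r6c4=1.
Step 10. [r9c2∈{2,8}] 8 has one home in col 2: r9c2, so r9c2=8.
Step 11. [r5c4∈{5}] r5c4 is down to just 5. So r5c4=5.
Step 12. [r3c4∈{9}] only 9 remains possible at r3c4 ⇒ r3c4=9.
Step 13. [r7c3∈{4}] only 4 remains possible at r7c3. So r7c3=4.
Step 14. [r6c9∈{6}] only 6 remains possible at r6c9, so r6c9=6.
Step 15. [r6c2∈{3}] nothing but 3 survives at r6c2, so r6c2=3.
Step 16. [r3c5∈{1}] r3c5 is down to just 1, so r3c5=1.
Step 17. [r1c8∈{7}] r1c8's peers cover all but 7, so r1c8=7.
Step 18. [r5c6∈{4}] r5c6's peers cover all but 4. So r5c6=4.
Step 19. [r4c5∈{9}] r4c5 has the single candidate 9, so r4c5=9.
Step 20. [r4c6∈{3}] r4c6 has the single candidate 3, so r4c6=3.
Step 21. [r9c9∈{2}] r9c9 has the single candidate 2, so r9c9=2.
Step 22. [r3c3∈{7}] r3c3's peers cover all but 7. So r3c3=7.
Step 23. [r8c3∈{9}] r8c3's peers cover all but 9, so r8c3=9.
Step 24. [r4c4∈{8}] r4c4's peers cover all but 8, so r4c4=8.
Step 25. [r4c9∈{7}] r4c9 is down to just 7. So r4c9=7.
Step 26. [r1c2∈{9}] only 9 remains possible at r1c2 ⇒ r1c2=9.
Step 27. [r8c1∈{5}] r8c1 has the single candidate 5 ⇒ r8c1=5.
Step 28. [r7c2∈{2}] r7c2 is down to just 2, so r7c2=2.
Step 29. [r3c6∈{5}] nothing but 5 survives at r3c6 ⇒ r3c6=5.
Step 30. [r3c1∈{8}] only 8 remains possible at r3c1 ⇒ r3c1=8.
Step 31. [r8c9∈{4}] nothing but 4 survives at r8c9 ⇒ r8c9=4.
Step 32. [r2c4∈{2}] r2c4 has the single candidate 2, so r2c4=2.
Step 33. [r9c1∈{1}] nothing but 1 survives at r9c1. So r9c1=1.
Step 34. [r4c7∈{1}] r4c7's peers cover all but 1 ⇒ r4c7=1.
Step 35. [r1c6∈{6}] nothing but 6 survives at r1c6, so r1c6=6.

Answer: 2 9 1 3 4 6 5 7 8 / 3 4 5 2 7 8 6 9 1 / 8 6 7 9 1 5 2 4 3 / 4 5 6 8 9 3 1 2 7 / 7 1 2 5 6 4 3 8 9 / 9 3 8 1 2 7 4 5 6 / 6 2 4 7 8 1 9 3 5 / 5 7 9 6 3 2 8 1 4 / 1 8 3 4 5 9 7 6 2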